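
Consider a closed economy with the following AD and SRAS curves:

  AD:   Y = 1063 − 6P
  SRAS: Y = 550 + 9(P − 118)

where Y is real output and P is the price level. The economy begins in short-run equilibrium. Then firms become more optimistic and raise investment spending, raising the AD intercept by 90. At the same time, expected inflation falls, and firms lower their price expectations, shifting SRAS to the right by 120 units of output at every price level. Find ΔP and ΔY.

ΔP = -2, ΔY = +102

After both shocks: AD is Y = 1153 − 6P and SRAS is Y = 9P − 392.
Setting them equal: 1545 = 15P, so P = 103.
Y = 1153 − 6·103 = 535.
Initially P = 105, Y = 433, so ΔP = -2 and ΔY = +102.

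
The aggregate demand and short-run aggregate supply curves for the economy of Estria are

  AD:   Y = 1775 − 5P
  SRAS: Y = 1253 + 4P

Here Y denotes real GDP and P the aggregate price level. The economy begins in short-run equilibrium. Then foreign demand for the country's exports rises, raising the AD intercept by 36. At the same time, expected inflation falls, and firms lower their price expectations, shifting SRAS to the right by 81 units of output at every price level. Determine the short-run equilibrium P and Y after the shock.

P = 53, Y = 1546

After both shocks: AD is Y = 1811 − 5P and SRAS is Y = 1334 + 4P.
Setting them equal: 477 = 9P, so P = 53.
Y = 1811 − 5·53 = 1546.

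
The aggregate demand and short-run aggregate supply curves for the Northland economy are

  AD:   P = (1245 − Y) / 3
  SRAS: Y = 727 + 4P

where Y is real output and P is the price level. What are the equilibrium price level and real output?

P = 74, Y = 1023

Rearrange AD to Y = 1245 − 3P.
Set AD = SRAS: 1245 − 3P = 727 + 4P, so 518 = 7P and P = 74.
Then Y = 1245 − 3·74 = 1023.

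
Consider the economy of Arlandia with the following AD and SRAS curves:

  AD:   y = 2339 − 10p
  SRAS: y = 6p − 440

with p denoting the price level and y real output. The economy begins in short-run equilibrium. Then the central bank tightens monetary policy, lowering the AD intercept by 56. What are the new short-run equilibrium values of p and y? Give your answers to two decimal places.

p = 170.19, y = 581.13

This is a negative demand shock: AD shifts left.
New AD: y = 2283 − 10p.
Set AD = SRAS: 2283 − 10p = 6p − 440, so 2723 = 16p and p = 170.19.
Substituting into AD, y = 581.13.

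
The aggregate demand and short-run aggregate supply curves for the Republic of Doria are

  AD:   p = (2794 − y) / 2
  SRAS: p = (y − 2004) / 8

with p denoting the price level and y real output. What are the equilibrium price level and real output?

Rearrange AD to y = 2794 − 2p.
Rearrange SRAS to y = 2004 + 8p.
Set AD = SRAS: 2794 − 2p = 2004 + 8p, so 790 = 10p and p = 79.
Then y = 2794 − 2·79 = 2636.

p = 79, y = 2636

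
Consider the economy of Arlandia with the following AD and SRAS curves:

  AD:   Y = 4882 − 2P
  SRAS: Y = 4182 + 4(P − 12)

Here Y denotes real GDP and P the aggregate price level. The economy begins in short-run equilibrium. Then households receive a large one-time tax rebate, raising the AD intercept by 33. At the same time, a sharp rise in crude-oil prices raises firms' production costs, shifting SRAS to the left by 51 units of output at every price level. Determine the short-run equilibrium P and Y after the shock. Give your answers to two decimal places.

After both shocks: AD is Y = 4915 − 2P and SRAS is Y = 4083 + 4P.
Setting them equal: 832 = 6P, so P = 138.67.
Substituting into AD, Y = 4637.67.

P = 138.67, Y = 4637.67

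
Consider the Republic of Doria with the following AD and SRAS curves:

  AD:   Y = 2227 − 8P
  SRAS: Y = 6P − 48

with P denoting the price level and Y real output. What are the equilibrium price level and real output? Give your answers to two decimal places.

Set AD = SRAS: 2227 − 8P = 6P − 48, so 2275 = 14P and P = 162.50.
Substituting into AD, Y = 2227 − 8P = 927.00.

P = 162.50, Y = 927.00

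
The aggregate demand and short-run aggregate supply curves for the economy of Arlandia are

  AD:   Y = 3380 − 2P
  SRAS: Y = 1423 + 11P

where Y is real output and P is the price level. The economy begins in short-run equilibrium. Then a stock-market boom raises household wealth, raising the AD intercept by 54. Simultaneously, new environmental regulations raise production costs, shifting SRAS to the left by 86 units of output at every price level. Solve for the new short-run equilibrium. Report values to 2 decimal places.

P = 161.31, Y = 3111.38

After both shocks: AD is Y = 3434 − 2P and SRAS is Y = 1337 + 11P.
Setting them equal: 2097 = 13P, so P = 161.31.
Substituting into AD, Y = 3111.38.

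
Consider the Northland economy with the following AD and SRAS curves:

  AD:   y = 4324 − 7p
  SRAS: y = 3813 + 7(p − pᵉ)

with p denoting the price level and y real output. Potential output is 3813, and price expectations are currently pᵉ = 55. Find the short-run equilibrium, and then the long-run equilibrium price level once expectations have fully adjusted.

Short run: p = 64, y = 3876. Long run: p = 73.

Short run: with pᵉ = 55, SRAS is y = 3428 + 7p. Setting AD = SRAS gives 896 = 14p, so p = 64 and y = 4324 − 7·64 = 3876.
Output 3876 is above potential 3813, so over time expected prices rise and SRAS shifts left until y returns to 3813.
Long run: y = 3813 on the AD curve gives 3813 = 4324 − 7p, so p = 73.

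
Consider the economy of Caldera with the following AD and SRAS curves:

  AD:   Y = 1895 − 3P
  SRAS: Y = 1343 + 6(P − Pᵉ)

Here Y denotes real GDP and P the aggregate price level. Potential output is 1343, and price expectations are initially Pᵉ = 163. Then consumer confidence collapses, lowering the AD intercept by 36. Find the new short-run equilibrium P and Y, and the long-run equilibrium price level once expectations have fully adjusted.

Short run: P = 166, Y = 1361. Long run: P = 172.

AD shifts left: new AD is Y = 1859 − 3P. With Pᵉ = 163, SRAS is Y = 365 + 6P.
Short run: 1859 − 3P = 365 + 6P gives 1494 = 9P, so P = 166 and Y = 1859 − 3·166 = 1361.
Y = 1361 is above potential 1343; expectations adjust and SRAS shifts left until Y = 1343.
Long run: on the new AD curve, 1343 = 1859 − 3P gives P = 172.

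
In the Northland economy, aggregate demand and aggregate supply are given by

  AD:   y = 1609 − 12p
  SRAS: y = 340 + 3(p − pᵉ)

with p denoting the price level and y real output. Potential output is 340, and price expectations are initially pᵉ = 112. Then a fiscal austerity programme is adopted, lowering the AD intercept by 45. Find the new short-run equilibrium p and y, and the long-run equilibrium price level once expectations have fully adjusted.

Short run: p = 104, y = 316. Long run: p = 102.

AD shifts left: new AD is y = 1564 − 12p. With pᵉ = 112, SRAS is y = 4 + 3p.
Short run: 1564 − 12p = 4 + 3p gives 1560 = 15p, so p = 104 and y = 1564 − 12·104 = 316.
y = 316 is below potential 340; expectations adjust and SRAS shifts right until y = 340.
Long run: on the new AD curve, 340 = 1564 − 12p gives p = 102.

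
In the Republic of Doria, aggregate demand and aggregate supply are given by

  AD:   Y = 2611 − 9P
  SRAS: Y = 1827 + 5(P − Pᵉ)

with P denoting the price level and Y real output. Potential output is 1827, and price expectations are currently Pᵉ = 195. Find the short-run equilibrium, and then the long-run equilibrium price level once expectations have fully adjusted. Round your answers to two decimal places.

Short run: with Pᵉ = 195, SRAS is Y = 852 + 5P. Setting AD = SRAS gives 1759 = 14P, so P = 125.64 and Y = 2611 − 9P = 1480.21.
Output 1480.21 is below potential 1827, so over time expected prices fall and SRAS shifts right until Y returns to 1827.
Long run: Y = 1827 on the AD curve gives 1827 = 2611 − 9P, so P = 87.11.

Short run: P = 125.64, Y = 1480.21. Long run: P = 87.11.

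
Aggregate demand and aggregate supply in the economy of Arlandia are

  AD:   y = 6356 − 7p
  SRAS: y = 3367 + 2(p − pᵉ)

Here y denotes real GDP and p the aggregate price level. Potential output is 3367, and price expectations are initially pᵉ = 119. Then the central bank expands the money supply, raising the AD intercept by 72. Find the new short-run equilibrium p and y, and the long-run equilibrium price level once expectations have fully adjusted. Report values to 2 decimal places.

Short run: p = 366.56, y = 3862.11. Long run: p = 437.29.

AD shifts right: new AD is y = 6428 − 7p. With pᵉ = 119, SRAS is y = 3129 + 2p.
Short run: 6428 − 7p = 3129 + 2p gives 3299 = 9p, so p = 366.56 and y = 6428 − 7p = 3862.11.
y = 3862.11 is above potential 3367; expectations adjust and SRAS shifts left until y = 3367.
Long run: on the new AD curve, 3367 = 6428 − 7p gives p = 437.29.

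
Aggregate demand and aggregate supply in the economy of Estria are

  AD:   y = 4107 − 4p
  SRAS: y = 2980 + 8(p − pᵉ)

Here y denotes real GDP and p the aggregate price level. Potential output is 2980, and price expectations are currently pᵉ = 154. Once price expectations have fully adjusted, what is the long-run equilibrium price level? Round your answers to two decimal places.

Short run: with pᵉ = 154, SRAS is y = 1748 + 8p. Setting AD = SRAS gives 2359 = 12p, so p = 196.58 and y = 4107 − 4p = 3320.67.
Output 3320.67 is above potential 2980, so over time expected prices rise and SRAS shifts left until y returns to 2980.
Long run: y = 2980 on the AD curve gives 2980 = 4107 − 4p, so p = 281.75.

Long-run p = 281.75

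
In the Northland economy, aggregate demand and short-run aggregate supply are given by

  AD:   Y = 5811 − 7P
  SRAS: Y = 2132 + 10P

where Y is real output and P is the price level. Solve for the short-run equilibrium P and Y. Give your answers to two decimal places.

P = 216.41, Y = 4296.12

Set AD = SRAS: 5811 − 7P = 2132 + 10P, so 3679 = 17P and P = 216.41.
Substituting into AD, Y = 5811 − 7P = 4296.12.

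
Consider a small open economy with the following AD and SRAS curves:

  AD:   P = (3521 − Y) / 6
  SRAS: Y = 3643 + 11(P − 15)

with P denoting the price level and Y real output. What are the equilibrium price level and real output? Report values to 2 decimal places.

P = 2.53, Y = 3505.82

Write SRAS as Y = 3643 + 11P − 165 = 3478 + 11P.
Rearrange AD to Y = 3521 − 6P.
Set AD = SRAS: 3521 − 6P = 3478 + 11P, so 43 = 17P and P = 2.53.
Substituting into AD, Y = 3521 − 6P = 3505.82.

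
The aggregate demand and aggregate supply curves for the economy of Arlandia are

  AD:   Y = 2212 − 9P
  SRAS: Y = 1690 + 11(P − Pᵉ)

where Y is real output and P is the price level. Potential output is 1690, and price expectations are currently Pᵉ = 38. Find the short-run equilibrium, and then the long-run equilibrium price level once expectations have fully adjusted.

Short run: P = 47, Y = 1789. Long run: P = 58.

Short run: with Pᵉ = 38, SRAS is Y = 1272 + 11P. Setting AD = SRAS gives 940 = 20P, so P = 47 and Y = 2212 − 9·47 = 1789.
Output 1789 is above potential 1690, so over time expected prices rise and SRAS shifts left until Y returns to 1690.
Long run: Y = 1690 on the AD curve gives 1690 = 2212 − 9P, so P = 58.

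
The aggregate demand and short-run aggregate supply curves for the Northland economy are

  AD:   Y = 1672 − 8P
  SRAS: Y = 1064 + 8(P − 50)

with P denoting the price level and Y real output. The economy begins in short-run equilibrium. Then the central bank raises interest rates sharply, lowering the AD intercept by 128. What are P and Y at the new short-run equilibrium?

This is a negative demand shock: AD shifts left.
New AD: Y = 1544 − 8P.
SRAS can be written Y = 664 + 8P.
Set AD = SRAS: 1544 − 8P = 664 + 8P, so 880 = 16P and P = 55.
Y = 1544 − 8·55 = 1104.

P = 55, Y = 1104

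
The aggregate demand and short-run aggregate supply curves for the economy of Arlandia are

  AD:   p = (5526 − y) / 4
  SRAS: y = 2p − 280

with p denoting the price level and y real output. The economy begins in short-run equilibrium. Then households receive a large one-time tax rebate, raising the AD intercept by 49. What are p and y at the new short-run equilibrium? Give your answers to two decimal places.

p = 975.83, y = 1671.67

This is a positive demand shock: AD shifts right.
New AD: y = 5575 − 4p.
Set AD = SRAS: 5575 − 4p = 2p − 280, so 5855 = 6p and p = 975.83.
Substituting into AD, y = 1671.67.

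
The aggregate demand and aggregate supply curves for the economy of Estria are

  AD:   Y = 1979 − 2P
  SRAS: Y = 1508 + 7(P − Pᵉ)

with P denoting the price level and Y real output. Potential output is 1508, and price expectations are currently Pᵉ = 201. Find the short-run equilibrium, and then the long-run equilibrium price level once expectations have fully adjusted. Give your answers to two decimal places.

Short run: P = 208.67, Y = 1561.67. Long run: P = 235.50.

Short run: with Pᵉ = 201, SRAS is Y = 101 + 7P. Setting AD = SRAS gives 1878 = 9P, so P = 208.67 and Y = 1979 − 2P = 1561.67.
Output 1561.67 is above potential 1508, so over time expected prices rise and SRAS shifts left until Y returns to 1508.
Long run: Y = 1508 on the AD curve gives 1508 = 1979 − 2P, so P = 235.50.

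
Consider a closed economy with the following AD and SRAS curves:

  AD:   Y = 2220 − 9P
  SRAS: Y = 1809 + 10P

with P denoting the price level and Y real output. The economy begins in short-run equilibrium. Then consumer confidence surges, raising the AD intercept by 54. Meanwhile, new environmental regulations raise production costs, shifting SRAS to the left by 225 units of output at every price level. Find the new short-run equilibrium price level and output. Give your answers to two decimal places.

After both shocks: AD is Y = 2274 − 9P and SRAS is Y = 1584 + 10P.
Setting them equal: 690 = 19P, so P = 36.32.
Substituting into AD, Y = 1947.16.

P = 36.32, Y = 1947.16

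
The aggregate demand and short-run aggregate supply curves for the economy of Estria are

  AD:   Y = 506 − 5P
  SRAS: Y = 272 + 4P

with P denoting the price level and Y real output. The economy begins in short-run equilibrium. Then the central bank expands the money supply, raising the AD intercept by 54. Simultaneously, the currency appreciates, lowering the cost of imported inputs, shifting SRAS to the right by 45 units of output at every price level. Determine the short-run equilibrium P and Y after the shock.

P = 27, Y = 425

After both shocks: AD is Y = 560 − 5P and SRAS is Y = 317 + 4P.
Setting them equal: 243 = 9P, so P = 27.
Y = 560 − 5·27 = 425.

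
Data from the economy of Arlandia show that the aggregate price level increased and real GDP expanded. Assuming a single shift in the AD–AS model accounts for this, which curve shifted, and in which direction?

P rose and Y rose. An AD shift moves P and Y in the same direction; an SRAS shift moves them in opposite directions.
Here P and Y moved in the same direction, so the AD curve shifted.
Since Y rose, AD shifted right.

AD shifted right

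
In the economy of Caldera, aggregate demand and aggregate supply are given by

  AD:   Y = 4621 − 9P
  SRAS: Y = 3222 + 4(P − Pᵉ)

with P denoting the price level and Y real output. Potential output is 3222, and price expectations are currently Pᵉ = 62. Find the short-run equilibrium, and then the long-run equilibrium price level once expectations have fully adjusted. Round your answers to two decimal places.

Short run: P = 126.69, Y = 3480.77. Long run: P = 155.44.

Short run: with Pᵉ = 62, SRAS is Y = 2974 + 4P. Setting AD = SRAS gives 1647 = 13P, so P = 126.69 and Y = 4621 − 9P = 3480.77.
Output 3480.77 is above potential 3222, so over time expected prices rise and SRAS shifts left until Y returns to 3222.
Long run: Y = 3222 on the AD curve gives 3222 = 4621 − 9P, so P = 155.44.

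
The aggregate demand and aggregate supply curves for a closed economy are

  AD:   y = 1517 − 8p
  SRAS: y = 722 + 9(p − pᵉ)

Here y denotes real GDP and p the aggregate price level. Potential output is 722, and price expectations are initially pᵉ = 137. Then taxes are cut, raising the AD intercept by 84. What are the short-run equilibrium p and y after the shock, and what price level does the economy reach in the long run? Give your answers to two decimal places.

AD shifts right: new AD is y = 1601 − 8p. With pᵉ = 137, SRAS is y = 9p − 511.
Short run: 1601 − 8p = 9p − 511 gives 2112 = 17p, so p = 124.24 and y = 1601 − 8p = 607.12.
y = 607.12 is below potential 722; expectations adjust and SRAS shifts right until y = 722.
Long run: on the new AD curve, 722 = 1601 − 8p gives p = 109.88.

Short run: p = 124.24, y = 607.12. Long run: p = 109.88.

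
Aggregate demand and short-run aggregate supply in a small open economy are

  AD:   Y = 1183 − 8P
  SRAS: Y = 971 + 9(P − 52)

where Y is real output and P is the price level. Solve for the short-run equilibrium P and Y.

P = 40, Y = 863

Write SRAS as Y = 971 + 9P − 468 = 503 + 9P.
Set AD = SRAS: 1183 − 8P = 503 + 9P, so 680 = 17P and P = 40.
Then Y = 1183 − 8·40 = 863.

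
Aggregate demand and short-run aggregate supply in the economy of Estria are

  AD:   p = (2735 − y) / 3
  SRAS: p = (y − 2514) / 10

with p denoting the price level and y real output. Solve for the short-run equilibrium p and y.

p = 17, y = 2684

Rearrange AD to y = 2735 − 3p.
Rearrange SRAS to y = 2514 + 10p.
Set AD = SRAS: 2735 − 3p = 2514 + 10p, so 221 = 13p and p = 17.
Then y = 2735 − 3·17 = 2684.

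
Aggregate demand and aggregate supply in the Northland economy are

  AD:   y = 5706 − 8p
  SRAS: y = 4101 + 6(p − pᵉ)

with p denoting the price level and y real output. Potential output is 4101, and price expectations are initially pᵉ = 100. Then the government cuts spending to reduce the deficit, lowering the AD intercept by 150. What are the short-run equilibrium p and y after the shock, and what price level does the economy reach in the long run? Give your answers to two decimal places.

AD shifts left: new AD is y = 5556 − 8p. With pᵉ = 100, SRAS is y = 3501 + 6p.
Short run: 5556 − 8p = 3501 + 6p gives 2055 = 14p, so p = 146.79 and y = 5556 − 8p = 4381.71.
y = 4381.71 is above potential 4101; expectations adjust and SRAS shifts left until y = 4101.
Long run: on the new AD curve, 4101 = 5556 − 8p gives p = 181.88.

Short run: p = 146.79, y = 4381.71. Long run: p = 181.88.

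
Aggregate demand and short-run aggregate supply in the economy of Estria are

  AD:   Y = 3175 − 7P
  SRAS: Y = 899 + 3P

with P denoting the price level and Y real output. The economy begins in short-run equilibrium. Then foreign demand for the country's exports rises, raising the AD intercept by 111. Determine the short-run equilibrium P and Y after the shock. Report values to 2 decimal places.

This is a positive demand shock: AD shifts right.
New AD: Y = 3286 − 7P.
Set AD = SRAS: 3286 − 7P = 899 + 3P, so 2387 = 10P and P = 238.70.
Substituting into AD, Y = 1615.10.

P = 238.70, Y = 1615.10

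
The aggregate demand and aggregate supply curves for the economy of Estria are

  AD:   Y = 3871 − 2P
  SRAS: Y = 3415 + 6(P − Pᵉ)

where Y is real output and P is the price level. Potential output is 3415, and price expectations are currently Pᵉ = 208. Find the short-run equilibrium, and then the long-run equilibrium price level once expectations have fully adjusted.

Short run: P = 213, Y = 3445. Long run: P = 228.

Short run: with Pᵉ = 208, SRAS is Y = 2167 + 6P. Setting AD = SRAS gives 1704 = 8P, so P = 213 and Y = 3871 − 2·213 = 3445.
Output 3445 is above potential 3415, so over time expected prices rise and SRAS shifts left until Y returns to 3415.
Long run: Y = 3415 on the AD curve gives 3415 = 3871 − 2P, so P = 228.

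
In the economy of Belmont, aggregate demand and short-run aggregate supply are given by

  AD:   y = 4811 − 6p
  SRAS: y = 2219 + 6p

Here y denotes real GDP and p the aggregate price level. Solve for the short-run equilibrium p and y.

Set AD = SRAS: 4811 − 6p = 2219 + 6p, so 2592 = 12p and p = 216.
Then y = 4811 − 6·216 = 3515.

p = 216, y = 3515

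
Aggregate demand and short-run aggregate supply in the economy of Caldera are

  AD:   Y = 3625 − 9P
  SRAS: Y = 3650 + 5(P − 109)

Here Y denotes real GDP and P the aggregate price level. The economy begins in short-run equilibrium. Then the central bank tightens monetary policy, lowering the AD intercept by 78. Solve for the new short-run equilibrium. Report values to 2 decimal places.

P = 31.57, Y = 3262.86

This is a negative demand shock: AD shifts left.
New AD: Y = 3547 − 9P.
SRAS can be written Y = 3105 + 5P.
Set AD = SRAS: 3547 − 9P = 3105 + 5P, so 442 = 14P and P = 31.57.
Substituting into AD, Y = 3262.86.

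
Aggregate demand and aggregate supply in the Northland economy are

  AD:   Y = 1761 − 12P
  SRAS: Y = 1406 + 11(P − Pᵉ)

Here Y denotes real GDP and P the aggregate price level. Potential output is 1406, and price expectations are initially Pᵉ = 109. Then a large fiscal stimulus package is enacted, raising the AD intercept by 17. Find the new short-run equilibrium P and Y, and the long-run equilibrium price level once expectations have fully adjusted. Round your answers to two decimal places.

AD shifts right: new AD is Y = 1778 − 12P. With Pᵉ = 109, SRAS is Y = 207 + 11P.
Short run: 1778 − 12P = 207 + 11P gives 1571 = 23P, so P = 68.30 and Y = 1778 − 12P = 958.35.
Y = 958.35 is below potential 1406; expectations adjust and SRAS shifts right until Y = 1406.
Long run: on the new AD curve, 1406 = 1778 − 12P gives P = 31.00.

Short run: P = 68.30, Y = 958.35. Long run: P = 31.00.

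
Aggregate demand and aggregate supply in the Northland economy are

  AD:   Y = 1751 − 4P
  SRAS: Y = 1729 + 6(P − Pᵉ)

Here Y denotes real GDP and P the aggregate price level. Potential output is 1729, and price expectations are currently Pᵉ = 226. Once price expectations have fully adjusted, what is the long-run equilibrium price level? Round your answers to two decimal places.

Long-run P = 5.50

Short run: with Pᵉ = 226, SRAS is Y = 373 + 6P. Setting AD = SRAS gives 1378 = 10P, so P = 137.80 and Y = 1751 − 4P = 1199.80.
Output 1199.80 is below potential 1729, so over time expected prices fall and SRAS shifts right until Y returns to 1729.
Long run: Y = 1729 on the AD curve gives 1729 = 1751 − 4P, so P = 5.50.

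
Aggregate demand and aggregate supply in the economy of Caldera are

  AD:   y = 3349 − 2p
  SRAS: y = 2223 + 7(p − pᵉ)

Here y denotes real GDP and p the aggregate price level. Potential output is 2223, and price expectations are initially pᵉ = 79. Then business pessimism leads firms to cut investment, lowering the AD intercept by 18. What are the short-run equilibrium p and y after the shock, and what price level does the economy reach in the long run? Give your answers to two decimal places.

Short run: p = 184.56, y = 2961.89. Long run: p = 554.00.

AD shifts left: new AD is y = 3331 − 2p. With pᵉ = 79, SRAS is y = 1670 + 7p.
Short run: 3331 − 2p = 1670 + 7p gives 1661 = 9p, so p = 184.56 and y = 3331 − 2p = 2961.89.
y = 2961.89 is above potential 2223; expectations adjust and SRAS shifts left until y = 2223.
Long run: on the new AD curve, 2223 = 3331 − 2p gives p = 554.00.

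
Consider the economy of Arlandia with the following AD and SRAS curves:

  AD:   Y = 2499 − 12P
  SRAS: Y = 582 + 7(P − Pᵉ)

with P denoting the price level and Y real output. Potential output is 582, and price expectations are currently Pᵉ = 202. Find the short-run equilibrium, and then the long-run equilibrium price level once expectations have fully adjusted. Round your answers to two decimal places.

Short run: P = 175.32, Y = 395.21. Long run: P = 159.75.

Short run: with Pᵉ = 202, SRAS is Y = 7P − 832. Setting AD = SRAS gives 3331 = 19P, so P = 175.32 and Y = 2499 − 12P = 395.21.
Output 395.21 is below potential 582, so over time expected prices fall and SRAS shifts right until Y returns to 582.
Long run: Y = 582 on the AD curve gives 582 = 2499 − 12P, so P = 159.75.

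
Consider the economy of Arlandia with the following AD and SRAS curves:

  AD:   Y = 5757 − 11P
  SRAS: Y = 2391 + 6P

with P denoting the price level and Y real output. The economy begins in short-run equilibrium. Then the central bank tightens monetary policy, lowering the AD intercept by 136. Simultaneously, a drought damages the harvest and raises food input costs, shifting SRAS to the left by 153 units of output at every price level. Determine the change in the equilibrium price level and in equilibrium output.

After both shocks: AD is Y = 5621 − 11P and SRAS is Y = 2238 + 6P.
Setting them equal: 3383 = 17P, so P = 199.
Y = 5621 − 11·199 = 3432.
Initially P = 198, Y = 3579, so ΔP = +1 and ΔY = -147.

ΔP = +1, ΔY = -147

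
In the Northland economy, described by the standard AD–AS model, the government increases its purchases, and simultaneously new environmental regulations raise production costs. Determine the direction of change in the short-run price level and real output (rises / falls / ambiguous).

The first event is a positive demand shock: AD shifts right, which by itself pushes P up and Y up.
The second is an adverse supply shock: SRAS shifts left, which by itself pushes P up and Y down.
Both shocks push P up, so P rises. The two shocks push Y in opposite directions, so the effect on Y is ambiguous.

Price level: rises; output: ambiguous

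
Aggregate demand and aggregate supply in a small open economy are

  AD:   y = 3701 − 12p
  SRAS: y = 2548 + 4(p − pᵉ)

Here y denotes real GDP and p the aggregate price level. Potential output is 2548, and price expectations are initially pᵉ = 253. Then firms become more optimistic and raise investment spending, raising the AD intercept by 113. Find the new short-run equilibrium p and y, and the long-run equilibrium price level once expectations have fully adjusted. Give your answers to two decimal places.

Short run: p = 142.38, y = 2105.50. Long run: p = 105.50.

AD shifts right: new AD is y = 3814 − 12p. With pᵉ = 253, SRAS is y = 1536 + 4p.
Short run: 3814 − 12p = 1536 + 4p gives 2278 = 16p, so p = 142.38 and y = 3814 − 12p = 2105.50.
y = 2105.50 is below potential 2548; expectations adjust and SRAS shifts right until y = 2548.
Long run: on the new AD curve, 2548 = 3814 − 12p gives p = 105.50.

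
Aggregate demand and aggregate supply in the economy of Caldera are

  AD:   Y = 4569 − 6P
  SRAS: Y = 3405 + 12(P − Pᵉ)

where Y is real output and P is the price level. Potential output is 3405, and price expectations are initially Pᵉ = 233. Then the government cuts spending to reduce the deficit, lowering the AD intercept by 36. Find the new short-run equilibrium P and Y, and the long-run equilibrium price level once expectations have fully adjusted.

AD shifts left: new AD is Y = 4533 − 6P. With Pᵉ = 233, SRAS is Y = 609 + 12P.
Short run: 4533 − 6P = 609 + 12P gives 3924 = 18P, so P = 218 and Y = 4533 − 6·218 = 3225.
Y = 3225 is below potential 3405; expectations adjust and SRAS shifts right until Y = 3405.
Long run: on the new AD curve, 3405 = 4533 − 6P gives P = 188.

Short run: P = 218, Y = 3225. Long run: P = 188.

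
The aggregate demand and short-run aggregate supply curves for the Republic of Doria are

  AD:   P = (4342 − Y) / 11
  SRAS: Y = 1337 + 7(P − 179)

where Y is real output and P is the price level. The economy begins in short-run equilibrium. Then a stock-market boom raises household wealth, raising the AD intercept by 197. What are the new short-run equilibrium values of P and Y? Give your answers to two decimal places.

This is a positive demand shock: AD shifts right.
New AD: Y = 4539 − 11P.
SRAS can be written Y = 84 + 7P.
Set AD = SRAS: 4539 − 11P = 84 + 7P, so 4455 = 18P and P = 247.50.
Substituting into AD, Y = 1816.50.

P = 247.50, Y = 1816.50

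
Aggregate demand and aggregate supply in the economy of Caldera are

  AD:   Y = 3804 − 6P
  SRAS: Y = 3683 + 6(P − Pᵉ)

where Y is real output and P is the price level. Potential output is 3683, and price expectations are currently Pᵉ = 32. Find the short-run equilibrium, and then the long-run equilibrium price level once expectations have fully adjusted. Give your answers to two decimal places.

Short run: with Pᵉ = 32, SRAS is Y = 3491 + 6P. Setting AD = SRAS gives 313 = 12P, so P = 26.08 and Y = 3804 − 6P = 3647.50.
Output 3647.50 is below potential 3683, so over time expected prices fall and SRAS shifts right until Y returns to 3683.
Long run: Y = 3683 on the AD curve gives 3683 = 3804 − 6P, so P = 20.17.

Short run: P = 26.08, Y = 3647.50. Long run: P = 20.17.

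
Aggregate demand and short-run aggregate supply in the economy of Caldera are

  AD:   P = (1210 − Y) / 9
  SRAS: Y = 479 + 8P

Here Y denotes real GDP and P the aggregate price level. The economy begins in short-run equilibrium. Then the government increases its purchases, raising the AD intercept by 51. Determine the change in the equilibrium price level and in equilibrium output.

ΔP = +3, ΔY = +24

This is a positive demand shock: AD shifts right.
New AD: Y = 1261 − 9P.
Set AD = SRAS: 1261 − 9P = 479 + 8P, so 782 = 17P and P = 46.
Y = 1261 − 9·46 = 847.
Initially P = 43, Y = 823, so ΔP = +3 and ΔY = +24.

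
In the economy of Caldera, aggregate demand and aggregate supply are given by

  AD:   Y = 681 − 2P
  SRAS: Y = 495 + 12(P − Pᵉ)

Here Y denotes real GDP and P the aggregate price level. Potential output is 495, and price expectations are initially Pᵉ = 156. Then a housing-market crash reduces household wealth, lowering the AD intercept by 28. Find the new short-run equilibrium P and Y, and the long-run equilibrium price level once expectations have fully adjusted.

AD shifts left: new AD is Y = 653 − 2P. With Pᵉ = 156, SRAS is Y = 12P − 1377.
Short run: 653 − 2P = 12P − 1377 gives 2030 = 14P, so P = 145 and Y = 653 − 2·145 = 363.
Y = 363 is below potential 495; expectations adjust and SRAS shifts right until Y = 495.
Long run: on the new AD curve, 495 = 653 − 2P gives P = 79.

Short run: P = 145, Y = 363. Long run: P = 79.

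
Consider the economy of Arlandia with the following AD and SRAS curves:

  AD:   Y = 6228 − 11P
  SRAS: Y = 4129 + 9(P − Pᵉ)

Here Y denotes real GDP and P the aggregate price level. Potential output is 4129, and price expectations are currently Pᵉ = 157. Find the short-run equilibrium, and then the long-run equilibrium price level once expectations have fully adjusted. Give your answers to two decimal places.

Short run: P = 175.60, Y = 4296.40. Long run: P = 190.82.

Short run: with Pᵉ = 157, SRAS is Y = 2716 + 9P. Setting AD = SRAS gives 3512 = 20P, so P = 175.60 and Y = 6228 − 11P = 4296.40.
Output 4296.40 is above potential 4129, so over time expected prices rise and SRAS shifts left until Y returns to 4129.
Long run: Y = 4129 on the AD curve gives 4129 = 6228 − 11P, so P = 190.82.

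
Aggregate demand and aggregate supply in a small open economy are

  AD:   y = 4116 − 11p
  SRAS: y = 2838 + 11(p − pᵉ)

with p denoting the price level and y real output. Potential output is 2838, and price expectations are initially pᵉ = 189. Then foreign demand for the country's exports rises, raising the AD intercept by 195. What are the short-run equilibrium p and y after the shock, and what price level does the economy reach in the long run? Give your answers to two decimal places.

AD shifts right: new AD is y = 4311 − 11p. With pᵉ = 189, SRAS is y = 759 + 11p.
Short run: 4311 − 11p = 759 + 11p gives 3552 = 22p, so p = 161.45 and y = 4311 − 11p = 2535.00.
y = 2535.00 is below potential 2838; expectations adjust and SRAS shifts right until y = 2838.
Long run: on the new AD curve, 2838 = 4311 − 11p gives p = 133.91.

Short run: p = 161.45, y = 2535.00. Long run: p = 133.91.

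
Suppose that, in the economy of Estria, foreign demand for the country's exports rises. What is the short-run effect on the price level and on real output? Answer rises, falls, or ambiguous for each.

Price level: rises; output: rises

This is a positive demand shock: AD shifts right.
Moving along the upward-sloping SRAS curve, P rises and Y rises.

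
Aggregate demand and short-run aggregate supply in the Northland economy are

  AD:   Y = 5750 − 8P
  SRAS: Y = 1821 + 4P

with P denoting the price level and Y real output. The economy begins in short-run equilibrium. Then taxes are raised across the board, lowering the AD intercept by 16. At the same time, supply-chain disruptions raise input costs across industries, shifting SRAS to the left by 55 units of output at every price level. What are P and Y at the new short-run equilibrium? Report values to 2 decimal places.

After both shocks: AD is Y = 5734 − 8P and SRAS is Y = 1766 + 4P.
Setting them equal: 3968 = 12P, so P = 330.67.
Substituting into AD, Y = 3088.67.

P = 330.67, Y = 3088.67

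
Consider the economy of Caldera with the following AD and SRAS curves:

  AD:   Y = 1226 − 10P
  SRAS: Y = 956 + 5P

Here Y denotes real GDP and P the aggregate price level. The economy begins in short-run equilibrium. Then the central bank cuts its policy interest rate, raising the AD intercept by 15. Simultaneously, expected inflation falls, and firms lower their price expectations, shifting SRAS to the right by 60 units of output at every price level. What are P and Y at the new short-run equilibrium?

P = 15, Y = 1091

After both shocks: AD is Y = 1241 − 10P and SRAS is Y = 1016 + 5P.
Setting them equal: 225 = 15P, so P = 15.
Y = 1241 − 10·15 = 1091.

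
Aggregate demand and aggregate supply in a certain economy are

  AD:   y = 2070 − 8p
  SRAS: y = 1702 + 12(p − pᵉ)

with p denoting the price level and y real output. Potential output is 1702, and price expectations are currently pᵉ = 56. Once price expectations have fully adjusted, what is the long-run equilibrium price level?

Short run: with pᵉ = 56, SRAS is y = 1030 + 12p. Setting AD = SRAS gives 1040 = 20p, so p = 52 and y = 2070 − 8·52 = 1654.
Output 1654 is below potential 1702, so over time expected prices fall and SRAS shifts right until y returns to 1702.
Long run: y = 1702 on the AD curve gives 1702 = 2070 − 8p, so p = 46.

Long-run p = 46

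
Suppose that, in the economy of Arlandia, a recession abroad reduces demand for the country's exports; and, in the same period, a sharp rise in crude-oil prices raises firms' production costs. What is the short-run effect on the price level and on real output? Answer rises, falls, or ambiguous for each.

The first event is a negative demand shock: AD shifts left, which by itself pushes P down and Y down.
The second is an adverse supply shock: SRAS shifts left, which by itself pushes P up and Y down.
The two shocks push P in opposite directions, so the effect on P is ambiguous. Both shocks push Y down, so Y falls.

Price level: ambiguous; output: falls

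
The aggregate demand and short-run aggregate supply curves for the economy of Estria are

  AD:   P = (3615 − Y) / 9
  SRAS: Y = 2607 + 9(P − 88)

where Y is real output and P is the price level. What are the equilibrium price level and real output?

P = 100, Y = 2715

Write SRAS as Y = 2607 + 9P − 792 = 1815 + 9P.
Rearrange AD to Y = 3615 − 9P.
Set AD = SRAS: 3615 − 9P = 1815 + 9P, so 1800 = 18P and P = 100.
Then Y = 3615 − 9·100 = 2715.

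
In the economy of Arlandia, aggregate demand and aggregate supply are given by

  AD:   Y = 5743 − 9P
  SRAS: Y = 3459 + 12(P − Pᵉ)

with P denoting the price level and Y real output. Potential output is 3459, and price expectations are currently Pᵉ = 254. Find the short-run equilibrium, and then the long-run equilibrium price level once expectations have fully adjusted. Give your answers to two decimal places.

Short run: P = 253.90, Y = 3457.86. Long run: P = 253.78.

Short run: with Pᵉ = 254, SRAS is Y = 411 + 12P. Setting AD = SRAS gives 5332 = 21P, so P = 253.90 and Y = 5743 − 9P = 3457.86.
Output 3457.86 is below potential 3459, so over time expected prices fall and SRAS shifts right until Y returns to 3459.
Long run: Y = 3459 on the AD curve gives 3459 = 5743 − 9P, so P = 253.78.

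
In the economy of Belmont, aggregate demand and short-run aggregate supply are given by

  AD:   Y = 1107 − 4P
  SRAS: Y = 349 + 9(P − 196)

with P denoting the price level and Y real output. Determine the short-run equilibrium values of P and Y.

P = 194, Y = 331

Write SRAS as Y = 349 + 9P − 1764 = 9P − 1415.
Set AD = SRAS: 1107 − 4P = 9P − 1415, so 2522 = 13P and P = 194.
Then Y = 1107 − 4·194 = 331.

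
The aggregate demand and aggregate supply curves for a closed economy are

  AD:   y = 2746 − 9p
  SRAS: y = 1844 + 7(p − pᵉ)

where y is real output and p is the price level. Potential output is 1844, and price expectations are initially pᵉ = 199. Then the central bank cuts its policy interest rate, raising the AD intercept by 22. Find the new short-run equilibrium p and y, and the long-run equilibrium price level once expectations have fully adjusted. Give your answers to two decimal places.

Short run: p = 144.81, y = 1464.69. Long run: p = 102.67.

AD shifts right: new AD is y = 2768 − 9p. With pᵉ = 199, SRAS is y = 451 + 7p.
Short run: 2768 − 9p = 451 + 7p gives 2317 = 16p, so p = 144.81 and y = 2768 − 9p = 1464.69.
y = 1464.69 is below potential 1844; expectations adjust and SRAS shifts right until y = 1844.
Long run: on the new AD curve, 1844 = 2768 − 9p gives p = 102.67.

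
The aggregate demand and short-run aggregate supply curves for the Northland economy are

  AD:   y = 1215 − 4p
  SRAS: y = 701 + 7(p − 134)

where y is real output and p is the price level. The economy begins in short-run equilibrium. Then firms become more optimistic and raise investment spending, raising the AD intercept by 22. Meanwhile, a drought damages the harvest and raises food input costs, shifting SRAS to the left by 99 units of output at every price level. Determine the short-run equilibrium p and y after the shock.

p = 143, y = 665

After both shocks: AD is y = 1237 − 4p and SRAS is y = 7p − 336.
Setting them equal: 1573 = 11p, so p = 143.
y = 1237 − 4·143 = 665.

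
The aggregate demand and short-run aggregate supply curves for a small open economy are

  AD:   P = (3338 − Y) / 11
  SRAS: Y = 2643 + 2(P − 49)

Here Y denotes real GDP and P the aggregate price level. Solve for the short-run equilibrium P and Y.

P = 61, Y = 2667

Write SRAS as Y = 2643 + 2P − 98 = 2545 + 2P.
Rearrange AD to Y = 3338 − 11P.
Set AD = SRAS: 3338 − 11P = 2545 + 2P, so 793 = 13P and P = 61.
Then Y = 3338 − 11·61 = 2667.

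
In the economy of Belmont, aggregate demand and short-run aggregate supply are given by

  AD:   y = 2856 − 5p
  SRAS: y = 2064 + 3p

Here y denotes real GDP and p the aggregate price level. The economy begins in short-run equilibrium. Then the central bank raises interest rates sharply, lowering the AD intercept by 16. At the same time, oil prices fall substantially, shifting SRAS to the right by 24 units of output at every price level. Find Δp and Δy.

Δp = -5, Δy = +9

After both shocks: AD is y = 2840 − 5p and SRAS is y = 2088 + 3p.
Setting them equal: 752 = 8p, so p = 94.
y = 2840 − 5·94 = 2370.
Initially p = 99, y = 2361, so Δp = -5 and Δy = +9.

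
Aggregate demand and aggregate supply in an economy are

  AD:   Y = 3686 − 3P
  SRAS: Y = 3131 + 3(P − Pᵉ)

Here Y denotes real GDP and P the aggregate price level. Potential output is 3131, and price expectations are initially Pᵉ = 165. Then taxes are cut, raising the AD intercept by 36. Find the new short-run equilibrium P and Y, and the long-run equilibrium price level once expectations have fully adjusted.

Short run: P = 181, Y = 3179. Long run: P = 197.

AD shifts right: new AD is Y = 3722 − 3P. With Pᵉ = 165, SRAS is Y = 2636 + 3P.
Short run: 3722 − 3P = 2636 + 3P gives 1086 = 6P, so P = 181 and Y = 3722 − 3·181 = 3179.
Y = 3179 is above potential 3131; expectations adjust and SRAS shifts left until Y = 3131.
Long run: on the new AD curve, 3131 = 3722 − 3P gives P = 197.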